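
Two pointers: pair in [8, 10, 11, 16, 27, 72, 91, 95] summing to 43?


lo=0(8)+hi=7(95)=103
lo=0(8)+hi=6(91)=99
lo=0(8)+hi=5(72)=80
lo=0(8)+hi=4(27)=35
lo=1(10)+hi=4(27)=37
lo=2(11)+hi=4(27)=38
lo=3(16)+hi=4(27)=43

Yes: 16+27=43


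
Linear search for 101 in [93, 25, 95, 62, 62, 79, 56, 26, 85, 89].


i=0: 93!=101
i=1: 25!=101
i=2: 95!=101
i=3: 62!=101
i=4: 62!=101
i=5: 79!=101
i=6: 56!=101
i=7: 26!=101
i=8: 85!=101
i=9: 89!=101

Not found, 10 comps


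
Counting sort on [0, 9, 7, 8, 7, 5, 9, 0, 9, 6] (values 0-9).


Input: [0, 9, 7, 8, 7, 5, 9, 0, 9, 6]
Counts: [2, 0, 0, 0, 0, 1, 1, 2, 1, 3]

Sorted: [0, 0, 5, 6, 7, 7, 8, 9, 9, 9]


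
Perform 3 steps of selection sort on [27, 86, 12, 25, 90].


Initial: [27, 86, 12, 25, 90]
Step 1: min=12 at 2
  Swap: [12, 86, 27, 25, 90]
Step 2: min=25 at 3
  Swap: [12, 25, 27, 86, 90]
Step 3: min=27 at 2
  Swap: [12, 25, 27, 86, 90]

After 3 steps: [12, 25, 27, 86, 90]


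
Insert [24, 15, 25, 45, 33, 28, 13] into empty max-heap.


Insert 24: [24]
Insert 15: [24, 15]
Insert 25: [25, 15, 24]
Insert 45: [45, 25, 24, 15]
Insert 33: [45, 33, 24, 15, 25]
Insert 28: [45, 33, 28, 15, 25, 24]
Insert 13: [45, 33, 28, 15, 25, 24, 13]

Final heap: [45, 33, 28, 15, 25, 24, 13]


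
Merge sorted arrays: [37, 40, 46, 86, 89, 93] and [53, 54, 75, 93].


Take 37 from A
Take 40 from A
Take 46 from A
Take 53 from B
Take 54 from B
Take 75 from B
Take 86 from A
Take 89 from A
Take 93 from A

Merged: [37, 40, 46, 53, 54, 75, 86, 89, 93, 93]


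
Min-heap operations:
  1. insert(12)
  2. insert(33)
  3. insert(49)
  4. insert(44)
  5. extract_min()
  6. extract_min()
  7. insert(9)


insert(12) -> [12]
insert(33) -> [12, 33]
insert(49) -> [12, 33, 49]
insert(44) -> [12, 33, 49, 44]
extract_min()->12, [33, 44, 49]
extract_min()->33, [44, 49]
insert(9) -> [9, 49, 44]

Final heap: [9, 49, 44]


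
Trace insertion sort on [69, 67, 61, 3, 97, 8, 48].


Initial: [69, 67, 61, 3, 97, 8, 48]
Insert 67: [67, 69, 61, 3, 97, 8, 48]
Insert 61: [61, 67, 69, 3, 97, 8, 48]
Insert 3: [3, 61, 67, 69, 97, 8, 48]
Insert 97: [3, 61, 67, 69, 97, 8, 48]
Insert 8: [3, 8, 61, 67, 69, 97, 48]
Insert 48: [3, 8, 48, 61, 67, 69, 97]

Sorted: [3, 8, 48, 61, 67, 69, 97]


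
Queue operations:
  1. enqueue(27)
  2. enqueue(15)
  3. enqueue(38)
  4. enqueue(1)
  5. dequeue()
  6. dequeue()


enqueue(27) -> [27]
enqueue(15) -> [27, 15]
enqueue(38) -> [27, 15, 38]
enqueue(1) -> [27, 15, 38, 1]
dequeue()->27, [15, 38, 1]
dequeue()->15, [38, 1]

Final queue: [38, 1]


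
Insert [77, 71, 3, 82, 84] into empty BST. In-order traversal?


Insert 77: root
Insert 71: L from 77
Insert 3: L from 77 -> L from 71
Insert 82: R from 77
Insert 84: R from 77 -> R from 82

In-order: [3, 71, 77, 82, 84]


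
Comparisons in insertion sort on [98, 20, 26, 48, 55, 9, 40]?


Algorithm: insertion sort
Input: [98, 20, 26, 48, 55, 9, 40]
Sorted: [9, 20, 26, 40, 48, 55, 98]

16


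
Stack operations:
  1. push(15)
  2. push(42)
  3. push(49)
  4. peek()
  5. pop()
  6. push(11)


push(15) -> [15]
push(42) -> [15, 42]
push(49) -> [15, 42, 49]
peek()->49
pop()->49, [15, 42]
push(11) -> [15, 42, 11]

Final stack: [15, 42, 11]


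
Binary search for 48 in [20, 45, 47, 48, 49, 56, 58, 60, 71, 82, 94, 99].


Step 1: lo=0, hi=11, mid=5, val=56
Step 2: lo=0, hi=4, mid=2, val=47
Step 3: lo=3, hi=4, mid=3, val=48

Found at index 3


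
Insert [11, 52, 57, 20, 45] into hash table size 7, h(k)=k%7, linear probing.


Insert 11: h=4 -> slot 4
Insert 52: h=3 -> slot 3
Insert 57: h=1 -> slot 1
Insert 20: h=6 -> slot 6
Insert 45: h=3, 2 probes -> slot 5

Table: [None, 57, None, 52, 11, 45, 20]


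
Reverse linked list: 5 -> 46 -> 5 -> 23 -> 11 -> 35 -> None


Step 1: curr=5, set curr.next=prev(None) | reversed so far: 5
Step 2: curr=46, set curr.next=prev(5) | reversed so far: 46 -> 5
Step 3: curr=5, set curr.next=prev(46) | reversed so far: 5 -> 46 -> 5
Step 4: curr=23, set curr.next=prev(5) | reversed so far: 23 -> 5 -> 46 -> 5
Step 5: curr=11, set curr.next=prev(23) | reversed so far: 11 -> 23 -> 5 -> 46 -> 5
Step 6: curr=35, set curr.next=prev(11) | reversed so far: 35 -> 11 -> 23 -> 5 -> 46 -> 5

35 -> 11 -> 23 -> 5 -> 46 -> 5 -> None


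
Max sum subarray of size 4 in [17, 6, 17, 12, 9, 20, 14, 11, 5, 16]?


[0:4]: 52
[1:5]: 44
[2:6]: 58
[3:7]: 55
[4:8]: 54
[5:9]: 50
[6:10]: 46

Max: 58 at [2:6]


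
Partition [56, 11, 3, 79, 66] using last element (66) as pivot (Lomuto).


Pivot: 66
  56 <= 66: advance i (no swap)
  11 <= 66: advance i (no swap)
  3 <= 66: advance i (no swap)
Place pivot at 3: [56, 11, 3, 66, 79]

Partitioned: [56, 11, 3, 66, 79]


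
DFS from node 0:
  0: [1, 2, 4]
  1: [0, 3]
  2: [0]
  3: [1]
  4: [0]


Visit 0, push [4, 2, 1]
Visit 1, push [3]
Visit 3, push []
Visit 2, push []
Visit 4, push []

DFS order: [0, 1, 3, 2, 4]


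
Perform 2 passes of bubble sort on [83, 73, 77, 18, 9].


Initial: [83, 73, 77, 18, 9]
Pass 1: [73, 77, 18, 9, 83] (4 swaps)
Pass 2: [73, 18, 9, 77, 83] (2 swaps)

After 2 passes: [73, 18, 9, 77, 83]


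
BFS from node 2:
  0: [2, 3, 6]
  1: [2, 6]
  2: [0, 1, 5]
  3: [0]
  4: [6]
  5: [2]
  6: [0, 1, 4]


Visit 2, enqueue [0, 1, 5]
Visit 0, enqueue [3, 6]
Visit 1, enqueue []
Visit 5, enqueue []
Visit 3, enqueue []
Visit 6, enqueue [4]
Visit 4, enqueue []

BFS order: [2, 0, 1, 5, 3, 6, 4]


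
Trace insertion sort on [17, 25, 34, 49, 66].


Initial: [17, 25, 34, 49, 66]
Insert 25: [17, 25, 34, 49, 66]
Insert 34: [17, 25, 34, 49, 66]
Insert 49: [17, 25, 34, 49, 66]
Insert 66: [17, 25, 34, 49, 66]

Sorted: [17, 25, 34, 49, 66]


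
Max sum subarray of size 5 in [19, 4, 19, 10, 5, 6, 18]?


[0:5]: 57
[1:6]: 44
[2:7]: 58

Max: 58 at [2:7]


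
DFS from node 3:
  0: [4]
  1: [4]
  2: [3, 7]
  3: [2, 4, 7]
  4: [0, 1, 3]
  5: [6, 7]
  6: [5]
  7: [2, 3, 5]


Visit 3, push [7, 4, 2]
Visit 2, push [7]
Visit 7, push [5]
Visit 5, push [6]
Visit 6, push []
Visit 4, push [1, 0]
Visit 0, push []
Visit 1, push []

DFS order: [3, 2, 7, 5, 6, 4, 0, 1]


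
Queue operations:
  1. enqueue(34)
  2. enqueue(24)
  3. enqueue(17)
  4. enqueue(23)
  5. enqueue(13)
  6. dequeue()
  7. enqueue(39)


enqueue(34) -> [34]
enqueue(24) -> [34, 24]
enqueue(17) -> [34, 24, 17]
enqueue(23) -> [34, 24, 17, 23]
enqueue(13) -> [34, 24, 17, 23, 13]
dequeue()->34, [24, 17, 23, 13]
enqueue(39) -> [24, 17, 23, 13, 39]

Final queue: [24, 17, 23, 13, 39]


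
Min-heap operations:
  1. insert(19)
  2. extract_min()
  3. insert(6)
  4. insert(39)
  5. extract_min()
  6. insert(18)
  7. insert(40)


insert(19) -> [19]
extract_min()->19, []
insert(6) -> [6]
insert(39) -> [6, 39]
extract_min()->6, [39]
insert(18) -> [18, 39]
insert(40) -> [18, 39, 40]

Final heap: [18, 39, 40]


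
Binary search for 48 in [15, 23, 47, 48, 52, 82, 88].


Step 1: lo=0, hi=6, mid=3, val=48

Found at index 3


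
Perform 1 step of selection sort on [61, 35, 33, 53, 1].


Initial: [61, 35, 33, 53, 1]
Step 1: min=1 at 4
  Swap: [1, 35, 33, 53, 61]

After 1 step: [1, 35, 33, 53, 61]


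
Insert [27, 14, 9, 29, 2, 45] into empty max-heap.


Insert 27: [27]
Insert 14: [27, 14]
Insert 9: [27, 14, 9]
Insert 29: [29, 27, 9, 14]
Insert 2: [29, 27, 9, 14, 2]
Insert 45: [45, 27, 29, 14, 2, 9]

Final heap: [45, 27, 29, 14, 2, 9]


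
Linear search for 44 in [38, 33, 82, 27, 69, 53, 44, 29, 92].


i=0: 38!=44
i=1: 33!=44
i=2: 82!=44
i=3: 27!=44
i=4: 69!=44
i=5: 53!=44
i=6: 44==44 found!

Found at 6, 7 comps


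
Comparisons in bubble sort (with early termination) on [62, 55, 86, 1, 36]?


Algorithm: bubble sort (with early termination)
Input: [62, 55, 86, 1, 36]
Sorted: [1, 36, 55, 62, 86]

10


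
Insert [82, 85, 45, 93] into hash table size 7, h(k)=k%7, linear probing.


Insert 82: h=5 -> slot 5
Insert 85: h=1 -> slot 1
Insert 45: h=3 -> slot 3
Insert 93: h=2 -> slot 2

Table: [None, 85, 93, 45, None, 82, None]


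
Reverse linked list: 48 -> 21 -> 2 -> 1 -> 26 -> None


Step 1: curr=48, set curr.next=prev(None) | reversed so far: 48
Step 2: curr=21, set curr.next=prev(48) | reversed so far: 21 -> 48
Step 3: curr=2, set curr.next=prev(21) | reversed so far: 2 -> 21 -> 48
Step 4: curr=1, set curr.next=prev(2) | reversed so far: 1 -> 2 -> 21 -> 48
Step 5: curr=26, set curr.next=prev(1) | reversed so far: 26 -> 1 -> 2 -> 21 -> 48

26 -> 1 -> 2 -> 21 -> 48 -> None


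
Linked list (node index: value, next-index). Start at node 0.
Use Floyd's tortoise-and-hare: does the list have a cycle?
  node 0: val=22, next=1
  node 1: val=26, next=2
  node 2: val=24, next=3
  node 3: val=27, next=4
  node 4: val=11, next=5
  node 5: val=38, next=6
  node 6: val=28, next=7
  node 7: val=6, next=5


Floyd's tortoise (slow, +1) and hare (fast, +2):
  init: slow=0, fast=0
  step 1: slow=1, fast=2
  step 2: slow=2, fast=4
  step 3: slow=3, fast=6
  step 4: slow=4, fast=5
  step 5: slow=5, fast=7
  step 6: slow=6, fast=6
  slow == fast at node 6: cycle detected

Cycle: yes


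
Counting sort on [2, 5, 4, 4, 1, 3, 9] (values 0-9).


Input: [2, 5, 4, 4, 1, 3, 9]
Counts: [0, 1, 1, 1, 2, 1, 0, 0, 0, 1]

Sorted: [1, 2, 3, 4, 4, 5, 9]


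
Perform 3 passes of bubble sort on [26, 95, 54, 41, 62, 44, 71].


Initial: [26, 95, 54, 41, 62, 44, 71]
Pass 1: [26, 54, 41, 62, 44, 71, 95] (5 swaps)
Pass 2: [26, 41, 54, 44, 62, 71, 95] (2 swaps)
Pass 3: [26, 41, 44, 54, 62, 71, 95] (1 swaps)

After 3 passes: [26, 41, 44, 54, 62, 71, 95]


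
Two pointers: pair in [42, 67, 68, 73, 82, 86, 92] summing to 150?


lo=0(42)+hi=6(92)=134
lo=1(67)+hi=6(92)=159
lo=1(67)+hi=5(86)=153
lo=1(67)+hi=4(82)=149
lo=2(68)+hi=4(82)=150

Yes: 68+82=150


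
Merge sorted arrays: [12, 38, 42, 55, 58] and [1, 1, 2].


Take 1 from B
Take 1 from B
Take 2 from B

Merged: [1, 1, 2, 12, 38, 42, 55, 58]


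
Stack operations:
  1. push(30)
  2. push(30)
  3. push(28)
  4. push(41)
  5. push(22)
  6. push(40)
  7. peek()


push(30) -> [30]
push(30) -> [30, 30]
push(28) -> [30, 30, 28]
push(41) -> [30, 30, 28, 41]
push(22) -> [30, 30, 28, 41, 22]
push(40) -> [30, 30, 28, 41, 22, 40]
peek()->40

Final stack: [30, 30, 28, 41, 22, 40]


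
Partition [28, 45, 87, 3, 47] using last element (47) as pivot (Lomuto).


Pivot: 47
  28 <= 47: advance i (no swap)
  45 <= 47: advance i (no swap)
  3 <= 47: swap -> [28, 45, 3, 87, 47]
Place pivot at 3: [28, 45, 3, 47, 87]

Partitioned: [28, 45, 3, 47, 87]


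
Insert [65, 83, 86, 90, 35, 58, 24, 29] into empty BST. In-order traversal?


Insert 65: root
Insert 83: R from 65
Insert 86: R from 65 -> R from 83
Insert 90: R from 65 -> R from 83 -> R from 86
Insert 35: L from 65
Insert 58: L from 65 -> R from 35
Insert 24: L from 65 -> L from 35
Insert 29: L from 65 -> L from 35 -> R from 24

In-order: [24, 29, 35, 58, 65, 83, 86, 90]


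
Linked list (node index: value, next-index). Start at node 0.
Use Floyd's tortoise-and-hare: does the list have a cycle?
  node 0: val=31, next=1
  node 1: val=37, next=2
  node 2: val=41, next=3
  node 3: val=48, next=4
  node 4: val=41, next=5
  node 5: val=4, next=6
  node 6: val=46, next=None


Floyd's tortoise (slow, +1) and hare (fast, +2):
  init: slow=0, fast=0
  step 1: slow=1, fast=2
  step 2: slow=2, fast=4
  step 3: slow=3, fast=6
  step 4: fast -> None, no cycle

Cycle: no


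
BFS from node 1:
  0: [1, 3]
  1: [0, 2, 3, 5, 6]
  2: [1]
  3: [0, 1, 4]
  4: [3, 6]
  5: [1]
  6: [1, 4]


Visit 1, enqueue [0, 2, 3, 5, 6]
Visit 0, enqueue []
Visit 2, enqueue []
Visit 3, enqueue [4]
Visit 5, enqueue []
Visit 6, enqueue []
Visit 4, enqueue []

BFS order: [1, 0, 2, 3, 5, 6, 4]


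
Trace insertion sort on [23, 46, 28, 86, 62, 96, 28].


Initial: [23, 46, 28, 86, 62, 96, 28]
Insert 46: [23, 46, 28, 86, 62, 96, 28]
Insert 28: [23, 28, 46, 86, 62, 96, 28]
Insert 86: [23, 28, 46, 86, 62, 96, 28]
Insert 62: [23, 28, 46, 62, 86, 96, 28]
Insert 96: [23, 28, 46, 62, 86, 96, 28]
Insert 28: [23, 28, 28, 46, 62, 86, 96]

Sorted: [23, 28, 28, 46, 62, 86, 96]


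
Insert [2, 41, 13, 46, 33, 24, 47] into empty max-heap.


Insert 2: [2]
Insert 41: [41, 2]
Insert 13: [41, 2, 13]
Insert 46: [46, 41, 13, 2]
Insert 33: [46, 41, 13, 2, 33]
Insert 24: [46, 41, 24, 2, 33, 13]
Insert 47: [47, 41, 46, 2, 33, 13, 24]

Final heap: [47, 41, 46, 2, 33, 13, 24]


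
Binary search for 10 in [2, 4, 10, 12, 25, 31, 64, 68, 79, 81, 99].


Step 1: lo=0, hi=10, mid=5, val=31
Step 2: lo=0, hi=4, mid=2, val=10

Found at index 2


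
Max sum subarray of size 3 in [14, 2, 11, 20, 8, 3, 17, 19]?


[0:3]: 27
[1:4]: 33
[2:5]: 39
[3:6]: 31
[4:7]: 28
[5:8]: 39

Max: 39 at [2:5]


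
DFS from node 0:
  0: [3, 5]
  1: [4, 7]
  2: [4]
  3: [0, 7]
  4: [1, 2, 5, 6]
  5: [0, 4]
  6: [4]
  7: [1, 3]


Visit 0, push [5, 3]
Visit 3, push [7]
Visit 7, push [1]
Visit 1, push [4]
Visit 4, push [6, 5, 2]
Visit 2, push []
Visit 5, push []
Visit 6, push []

DFS order: [0, 3, 7, 1, 4, 2, 5, 6]


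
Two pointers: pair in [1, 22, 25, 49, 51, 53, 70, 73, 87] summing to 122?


lo=0(1)+hi=8(87)=88
lo=1(22)+hi=8(87)=109
lo=2(25)+hi=8(87)=112
lo=3(49)+hi=8(87)=136
lo=3(49)+hi=7(73)=122

Yes: 49+73=122


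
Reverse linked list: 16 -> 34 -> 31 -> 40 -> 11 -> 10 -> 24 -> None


Step 1: curr=16, set curr.next=prev(None) | reversed so far: 16
Step 2: curr=34, set curr.next=prev(16) | reversed so far: 34 -> 16
Step 3: curr=31, set curr.next=prev(34) | reversed so far: 31 -> 34 -> 16
Step 4: curr=40, set curr.next=prev(31) | reversed so far: 40 -> 31 -> 34 -> 16
Step 5: curr=11, set curr.next=prev(40) | reversed so far: 11 -> 40 -> 31 -> 34 -> 16
Step 6: curr=10, set curr.next=prev(11) | reversed so far: 10 -> 11 -> 40 -> 31 -> 34 -> 16
Step 7: curr=24, set curr.next=prev(10) | reversed so far: 24 -> 10 -> 11 -> 40 -> 31 -> 34 -> 16

24 -> 10 -> 11 -> 40 -> 31 -> 34 -> 16 -> None


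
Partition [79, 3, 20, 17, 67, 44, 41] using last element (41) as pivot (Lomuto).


Pivot: 41
  3 <= 41: swap -> [3, 79, 20, 17, 67, 44, 41]
  20 <= 41: swap -> [3, 20, 79, 17, 67, 44, 41]
  17 <= 41: swap -> [3, 20, 17, 79, 67, 44, 41]
Place pivot at 3: [3, 20, 17, 41, 67, 44, 79]

Partitioned: [3, 20, 17, 41, 67, 44, 79]


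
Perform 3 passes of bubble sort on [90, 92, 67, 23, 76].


Initial: [90, 92, 67, 23, 76]
Pass 1: [90, 67, 23, 76, 92] (3 swaps)
Pass 2: [67, 23, 76, 90, 92] (3 swaps)
Pass 3: [23, 67, 76, 90, 92] (1 swaps)

After 3 passes: [23, 67, 76, 90, 92]


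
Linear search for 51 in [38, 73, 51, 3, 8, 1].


i=0: 38!=51
i=1: 73!=51
i=2: 51==51 found!

Found at 2, 3 comps


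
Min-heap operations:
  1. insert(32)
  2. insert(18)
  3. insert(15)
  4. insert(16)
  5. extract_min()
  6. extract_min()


insert(32) -> [32]
insert(18) -> [18, 32]
insert(15) -> [15, 32, 18]
insert(16) -> [15, 16, 18, 32]
extract_min()->15, [16, 32, 18]
extract_min()->16, [18, 32]

Final heap: [18, 32]


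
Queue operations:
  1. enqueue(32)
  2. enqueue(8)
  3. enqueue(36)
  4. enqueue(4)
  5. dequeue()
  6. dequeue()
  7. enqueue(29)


enqueue(32) -> [32]
enqueue(8) -> [32, 8]
enqueue(36) -> [32, 8, 36]
enqueue(4) -> [32, 8, 36, 4]
dequeue()->32, [8, 36, 4]
dequeue()->8, [36, 4]
enqueue(29) -> [36, 4, 29]

Final queue: [36, 4, 29]


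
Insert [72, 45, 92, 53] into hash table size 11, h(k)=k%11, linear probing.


Insert 72: h=6 -> slot 6
Insert 45: h=1 -> slot 1
Insert 92: h=4 -> slot 4
Insert 53: h=9 -> slot 9

Table: [None, 45, None, None, 92, None, 72, None, None, 53, None]


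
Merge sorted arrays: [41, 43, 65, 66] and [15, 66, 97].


Take 15 from B
Take 41 from A
Take 43 from A
Take 65 from A
Take 66 from A

Merged: [15, 41, 43, 65, 66, 66, 97]


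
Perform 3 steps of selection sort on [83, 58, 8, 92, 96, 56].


Initial: [83, 58, 8, 92, 96, 56]
Step 1: min=8 at 2
  Swap: [8, 58, 83, 92, 96, 56]
Step 2: min=56 at 5
  Swap: [8, 56, 83, 92, 96, 58]
Step 3: min=58 at 5
  Swap: [8, 56, 58, 92, 96, 83]

After 3 steps: [8, 56, 58, 92, 96, 83]


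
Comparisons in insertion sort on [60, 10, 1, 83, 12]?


Algorithm: insertion sort
Input: [60, 10, 1, 83, 12]
Sorted: [1, 10, 12, 60, 83]

7


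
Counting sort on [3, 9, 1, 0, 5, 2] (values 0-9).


Input: [3, 9, 1, 0, 5, 2]
Counts: [1, 1, 1, 1, 0, 1, 0, 0, 0, 1]

Sorted: [0, 1, 2, 3, 5, 9]


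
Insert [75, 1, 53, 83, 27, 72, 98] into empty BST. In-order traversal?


Insert 75: root
Insert 1: L from 75
Insert 53: L from 75 -> R from 1
Insert 83: R from 75
Insert 27: L from 75 -> R from 1 -> L from 53
Insert 72: L from 75 -> R from 1 -> R from 53
Insert 98: R from 75 -> R from 83

In-order: [1, 27, 53, 72, 75, 83, 98]


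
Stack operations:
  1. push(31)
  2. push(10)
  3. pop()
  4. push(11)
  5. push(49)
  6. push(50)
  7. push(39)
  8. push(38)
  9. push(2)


push(31) -> [31]
push(10) -> [31, 10]
pop()->10, [31]
push(11) -> [31, 11]
push(49) -> [31, 11, 49]
push(50) -> [31, 11, 49, 50]
push(39) -> [31, 11, 49, 50, 39]
push(38) -> [31, 11, 49, 50, 39, 38]
push(2) -> [31, 11, 49, 50, 39, 38, 2]

Final stack: [31, 11, 49, 50, 39, 38, 2]


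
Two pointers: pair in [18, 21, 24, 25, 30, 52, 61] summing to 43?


lo=0(18)+hi=6(61)=79
lo=0(18)+hi=5(52)=70
lo=0(18)+hi=4(30)=48
lo=0(18)+hi=3(25)=43

Yes: 18+25=43


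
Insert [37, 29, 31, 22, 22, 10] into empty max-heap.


Insert 37: [37]
Insert 29: [37, 29]
Insert 31: [37, 29, 31]
Insert 22: [37, 29, 31, 22]
Insert 22: [37, 29, 31, 22, 22]
Insert 10: [37, 29, 31, 22, 22, 10]

Final heap: [37, 29, 31, 22, 22, 10]


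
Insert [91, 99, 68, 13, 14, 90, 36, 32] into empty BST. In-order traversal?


Insert 91: root
Insert 99: R from 91
Insert 68: L from 91
Insert 13: L from 91 -> L from 68
Insert 14: L from 91 -> L from 68 -> R from 13
Insert 90: L from 91 -> R from 68
Insert 36: L from 91 -> L from 68 -> R from 13 -> R from 14
Insert 32: L from 91 -> L from 68 -> R from 13 -> R from 14 -> L from 36

In-order: [13, 14, 32, 36, 68, 90, 91, 99]


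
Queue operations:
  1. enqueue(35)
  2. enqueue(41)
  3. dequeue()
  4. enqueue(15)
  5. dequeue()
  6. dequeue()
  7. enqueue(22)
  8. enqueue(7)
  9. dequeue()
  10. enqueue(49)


enqueue(35) -> [35]
enqueue(41) -> [35, 41]
dequeue()->35, [41]
enqueue(15) -> [41, 15]
dequeue()->41, [15]
dequeue()->15, []
enqueue(22) -> [22]
enqueue(7) -> [22, 7]
dequeue()->22, [7]
enqueue(49) -> [7, 49]

Final queue: [7, 49]


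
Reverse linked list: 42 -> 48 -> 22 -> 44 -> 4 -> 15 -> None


Step 1: curr=42, set curr.next=prev(None) | reversed so far: 42
Step 2: curr=48, set curr.next=prev(42) | reversed so far: 48 -> 42
Step 3: curr=22, set curr.next=prev(48) | reversed so far: 22 -> 48 -> 42
Step 4: curr=44, set curr.next=prev(22) | reversed so far: 44 -> 22 -> 48 -> 42
Step 5: curr=4, set curr.next=prev(44) | reversed so far: 4 -> 44 -> 22 -> 48 -> 42
Step 6: curr=15, set curr.next=prev(4) | reversed so far: 15 -> 4 -> 44 -> 22 -> 48 -> 42

15 -> 4 -> 44 -> 22 -> 48 -> 42 -> None


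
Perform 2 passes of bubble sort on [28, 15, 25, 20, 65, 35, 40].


Initial: [28, 15, 25, 20, 65, 35, 40]
Pass 1: [15, 25, 20, 28, 35, 40, 65] (5 swaps)
Pass 2: [15, 20, 25, 28, 35, 40, 65] (1 swaps)

After 2 passes: [15, 20, 25, 28, 35, 40, 65]


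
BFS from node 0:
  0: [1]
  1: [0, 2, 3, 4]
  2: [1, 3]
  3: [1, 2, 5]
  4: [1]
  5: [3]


Visit 0, enqueue [1]
Visit 1, enqueue [2, 3, 4]
Visit 2, enqueue []
Visit 3, enqueue [5]
Visit 4, enqueue []
Visit 5, enqueue []

BFS order: [0, 1, 2, 3, 4, 5]


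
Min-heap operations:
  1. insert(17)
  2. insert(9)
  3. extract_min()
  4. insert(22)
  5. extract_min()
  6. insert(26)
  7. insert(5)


insert(17) -> [17]
insert(9) -> [9, 17]
extract_min()->9, [17]
insert(22) -> [17, 22]
extract_min()->17, [22]
insert(26) -> [22, 26]
insert(5) -> [5, 26, 22]

Final heap: [5, 26, 22]


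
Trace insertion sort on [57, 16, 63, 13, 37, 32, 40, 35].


Initial: [57, 16, 63, 13, 37, 32, 40, 35]
Insert 16: [16, 57, 63, 13, 37, 32, 40, 35]
Insert 63: [16, 57, 63, 13, 37, 32, 40, 35]
Insert 13: [13, 16, 57, 63, 37, 32, 40, 35]
Insert 37: [13, 16, 37, 57, 63, 32, 40, 35]
Insert 32: [13, 16, 32, 37, 57, 63, 40, 35]
Insert 40: [13, 16, 32, 37, 40, 57, 63, 35]
Insert 35: [13, 16, 32, 35, 37, 40, 57, 63]

Sorted: [13, 16, 32, 35, 37, 40, 57, 63]


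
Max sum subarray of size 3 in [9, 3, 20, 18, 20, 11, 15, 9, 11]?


[0:3]: 32
[1:4]: 41
[2:5]: 58
[3:6]: 49
[4:7]: 46
[5:8]: 35
[6:9]: 35

Max: 58 at [2:5]


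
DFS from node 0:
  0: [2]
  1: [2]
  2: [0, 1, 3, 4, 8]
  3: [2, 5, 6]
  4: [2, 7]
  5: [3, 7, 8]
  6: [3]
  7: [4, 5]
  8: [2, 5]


Visit 0, push [2]
Visit 2, push [8, 4, 3, 1]
Visit 1, push []
Visit 3, push [6, 5]
Visit 5, push [8, 7]
Visit 7, push [4]
Visit 4, push []
Visit 8, push []
Visit 6, push []

DFS order: [0, 2, 1, 3, 5, 7, 4, 8, 6]


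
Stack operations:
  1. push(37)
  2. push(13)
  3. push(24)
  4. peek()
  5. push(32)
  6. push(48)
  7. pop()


push(37) -> [37]
push(13) -> [37, 13]
push(24) -> [37, 13, 24]
peek()->24
push(32) -> [37, 13, 24, 32]
push(48) -> [37, 13, 24, 32, 48]
pop()->48, [37, 13, 24, 32]

Final stack: [37, 13, 24, 32]


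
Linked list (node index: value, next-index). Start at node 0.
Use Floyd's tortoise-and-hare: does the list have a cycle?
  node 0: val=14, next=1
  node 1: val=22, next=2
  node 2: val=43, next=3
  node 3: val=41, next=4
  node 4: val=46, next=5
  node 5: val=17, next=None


Floyd's tortoise (slow, +1) and hare (fast, +2):
  init: slow=0, fast=0
  step 1: slow=1, fast=2
  step 2: slow=2, fast=4
  step 3: fast 4->5->None, no cycle

Cycle: no


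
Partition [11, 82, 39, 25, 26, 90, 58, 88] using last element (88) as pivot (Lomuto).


Pivot: 88
  11 <= 88: advance i (no swap)
  82 <= 88: advance i (no swap)
  39 <= 88: advance i (no swap)
  25 <= 88: advance i (no swap)
  26 <= 88: advance i (no swap)
  58 <= 88: swap -> [11, 82, 39, 25, 26, 58, 90, 88]
Place pivot at 6: [11, 82, 39, 25, 26, 58, 88, 90]

Partitioned: [11, 82, 39, 25, 26, 58, 88, 90]


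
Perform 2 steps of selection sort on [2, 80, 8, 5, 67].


Initial: [2, 80, 8, 5, 67]
Step 1: min=2 at 0
  Swap: [2, 80, 8, 5, 67]
Step 2: min=5 at 3
  Swap: [2, 5, 8, 80, 67]

After 2 steps: [2, 5, 8, 80, 67]


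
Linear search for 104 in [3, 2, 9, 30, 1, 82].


i=0: 3!=104
i=1: 2!=104
i=2: 9!=104
i=3: 30!=104
i=4: 1!=104
i=5: 82!=104

Not found, 6 comps


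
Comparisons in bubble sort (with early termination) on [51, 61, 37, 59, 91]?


Algorithm: bubble sort (with early termination)
Input: [51, 61, 37, 59, 91]
Sorted: [37, 51, 59, 61, 91]

9


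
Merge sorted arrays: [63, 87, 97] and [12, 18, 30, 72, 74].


Take 12 from B
Take 18 from B
Take 30 from B
Take 63 from A
Take 72 from B
Take 74 from B

Merged: [12, 18, 30, 63, 72, 74, 87, 97]


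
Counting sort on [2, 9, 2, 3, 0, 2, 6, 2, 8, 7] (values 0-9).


Input: [2, 9, 2, 3, 0, 2, 6, 2, 8, 7]
Counts: [1, 0, 4, 1, 0, 0, 1, 1, 1, 1]

Sorted: [0, 2, 2, 2, 2, 3, 6, 7, 8, 9]


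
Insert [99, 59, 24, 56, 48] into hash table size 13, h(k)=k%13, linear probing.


Insert 99: h=8 -> slot 8
Insert 59: h=7 -> slot 7
Insert 24: h=11 -> slot 11
Insert 56: h=4 -> slot 4
Insert 48: h=9 -> slot 9

Table: [None, None, None, None, 56, None, None, 59, 99, 48, None, 24, None]


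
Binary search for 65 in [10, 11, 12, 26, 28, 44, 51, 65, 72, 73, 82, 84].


Step 1: lo=0, hi=11, mid=5, val=44
Step 2: lo=6, hi=11, mid=8, val=72
Step 3: lo=6, hi=7, mid=6, val=51
Step 4: lo=7, hi=7, mid=7, val=65

Found at index 7


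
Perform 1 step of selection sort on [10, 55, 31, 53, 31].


Initial: [10, 55, 31, 53, 31]
Step 1: min=10 at 0
  Swap: [10, 55, 31, 53, 31]

After 1 step: [10, 55, 31, 53, 31]


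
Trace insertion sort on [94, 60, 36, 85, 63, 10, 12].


Initial: [94, 60, 36, 85, 63, 10, 12]
Insert 60: [60, 94, 36, 85, 63, 10, 12]
Insert 36: [36, 60, 94, 85, 63, 10, 12]
Insert 85: [36, 60, 85, 94, 63, 10, 12]
Insert 63: [36, 60, 63, 85, 94, 10, 12]
Insert 10: [10, 36, 60, 63, 85, 94, 12]
Insert 12: [10, 12, 36, 60, 63, 85, 94]

Sorted: [10, 12, 36, 60, 63, 85, 94]


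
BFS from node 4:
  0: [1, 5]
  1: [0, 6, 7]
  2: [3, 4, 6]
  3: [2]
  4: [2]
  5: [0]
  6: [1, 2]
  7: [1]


Visit 4, enqueue [2]
Visit 2, enqueue [3, 6]
Visit 3, enqueue []
Visit 6, enqueue [1]
Visit 1, enqueue [0, 7]
Visit 0, enqueue [5]
Visit 7, enqueue []
Visit 5, enqueue []

BFS order: [4, 2, 3, 6, 1, 0, 7, 5]


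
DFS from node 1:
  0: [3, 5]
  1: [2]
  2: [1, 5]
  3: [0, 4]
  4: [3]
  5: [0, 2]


Visit 1, push [2]
Visit 2, push [5]
Visit 5, push [0]
Visit 0, push [3]
Visit 3, push [4]
Visit 4, push []

DFS order: [1, 2, 5, 0, 3, 4]


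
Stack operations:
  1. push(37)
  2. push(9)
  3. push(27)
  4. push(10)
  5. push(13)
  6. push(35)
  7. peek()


push(37) -> [37]
push(9) -> [37, 9]
push(27) -> [37, 9, 27]
push(10) -> [37, 9, 27, 10]
push(13) -> [37, 9, 27, 10, 13]
push(35) -> [37, 9, 27, 10, 13, 35]
peek()->35

Final stack: [37, 9, 27, 10, 13, 35]


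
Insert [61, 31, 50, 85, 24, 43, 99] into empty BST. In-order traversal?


Insert 61: root
Insert 31: L from 61
Insert 50: L from 61 -> R from 31
Insert 85: R from 61
Insert 24: L from 61 -> L from 31
Insert 43: L from 61 -> R from 31 -> L from 50
Insert 99: R from 61 -> R from 85

In-order: [24, 31, 43, 50, 61, 85, 99]


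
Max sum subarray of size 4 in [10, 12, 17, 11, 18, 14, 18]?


[0:4]: 50
[1:5]: 58
[2:6]: 60
[3:7]: 61

Max: 61 at [3:7]


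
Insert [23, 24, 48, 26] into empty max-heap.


Insert 23: [23]
Insert 24: [24, 23]
Insert 48: [48, 23, 24]
Insert 26: [48, 26, 24, 23]

Final heap: [48, 26, 24, 23]


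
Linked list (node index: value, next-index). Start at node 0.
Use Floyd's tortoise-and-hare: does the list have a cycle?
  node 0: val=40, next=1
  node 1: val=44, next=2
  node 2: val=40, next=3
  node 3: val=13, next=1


Floyd's tortoise (slow, +1) and hare (fast, +2):
  init: slow=0, fast=0
  step 1: slow=1, fast=2
  step 2: slow=2, fast=1
  step 3: slow=3, fast=3
  slow == fast at node 3: cycle detected

Cycle: yes


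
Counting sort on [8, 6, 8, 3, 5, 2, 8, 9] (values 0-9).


Input: [8, 6, 8, 3, 5, 2, 8, 9]
Counts: [0, 0, 1, 1, 0, 1, 1, 0, 3, 1]

Sorted: [2, 3, 5, 6, 8, 8, 8, 9]


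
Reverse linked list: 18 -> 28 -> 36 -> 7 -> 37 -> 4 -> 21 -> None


Step 1: curr=18, set curr.next=prev(None) | reversed so far: 18
Step 2: curr=28, set curr.next=prev(18) | reversed so far: 28 -> 18
Step 3: curr=36, set curr.next=prev(28) | reversed so far: 36 -> 28 -> 18
Step 4: curr=7, set curr.next=prev(36) | reversed so far: 7 -> 36 -> 28 -> 18
Step 5: curr=37, set curr.next=prev(7) | reversed so far: 37 -> 7 -> 36 -> 28 -> 18
Step 6: curr=4, set curr.next=prev(37) | reversed so far: 4 -> 37 -> 7 -> 36 -> 28 -> 18
Step 7: curr=21, set curr.next=prev(4) | reversed so far: 21 -> 4 -> 37 -> 7 -> 36 -> 28 -> 18

21 -> 4 -> 37 -> 7 -> 36 -> 28 -> 18 -> None


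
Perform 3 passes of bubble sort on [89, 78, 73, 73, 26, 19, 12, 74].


Initial: [89, 78, 73, 73, 26, 19, 12, 74]
Pass 1: [78, 73, 73, 26, 19, 12, 74, 89] (7 swaps)
Pass 2: [73, 73, 26, 19, 12, 74, 78, 89] (6 swaps)
Pass 3: [73, 26, 19, 12, 73, 74, 78, 89] (3 swaps)

After 3 passes: [73, 26, 19, 12, 73, 74, 78, 89]


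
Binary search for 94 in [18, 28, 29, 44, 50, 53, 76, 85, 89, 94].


Step 1: lo=0, hi=9, mid=4, val=50
Step 2: lo=5, hi=9, mid=7, val=85
Step 3: lo=8, hi=9, mid=8, val=89
Step 4: lo=9, hi=9, mid=9, val=94

Found at index 9


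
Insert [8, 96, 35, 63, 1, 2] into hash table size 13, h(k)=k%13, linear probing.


Insert 8: h=8 -> slot 8
Insert 96: h=5 -> slot 5
Insert 35: h=9 -> slot 9
Insert 63: h=11 -> slot 11
Insert 1: h=1 -> slot 1
Insert 2: h=2 -> slot 2

Table: [None, 1, 2, None, None, 96, None, None, 8, 35, None, 63, None]


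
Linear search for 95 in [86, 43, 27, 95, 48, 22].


i=0: 86!=95
i=1: 43!=95
i=2: 27!=95
i=3: 95==95 found!

Found at 3, 4 comps


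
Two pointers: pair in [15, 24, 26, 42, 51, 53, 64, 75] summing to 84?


lo=0(15)+hi=7(75)=90
lo=0(15)+hi=6(64)=79
lo=1(24)+hi=6(64)=88
lo=1(24)+hi=5(53)=77
lo=2(26)+hi=5(53)=79
lo=3(42)+hi=5(53)=95
lo=3(42)+hi=4(51)=93

No pair found


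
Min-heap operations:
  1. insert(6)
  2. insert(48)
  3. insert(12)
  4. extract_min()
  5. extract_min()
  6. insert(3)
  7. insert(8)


insert(6) -> [6]
insert(48) -> [6, 48]
insert(12) -> [6, 48, 12]
extract_min()->6, [12, 48]
extract_min()->12, [48]
insert(3) -> [3, 48]
insert(8) -> [3, 48, 8]

Final heap: [3, 48, 8]


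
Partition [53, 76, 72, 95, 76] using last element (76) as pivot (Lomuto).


Pivot: 76
  53 <= 76: advance i (no swap)
  76 <= 76: advance i (no swap)
  72 <= 76: advance i (no swap)
Place pivot at 3: [53, 76, 72, 76, 95]

Partitioned: [53, 76, 72, 76, 95]


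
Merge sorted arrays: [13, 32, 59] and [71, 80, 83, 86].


Take 13 from A
Take 32 from A
Take 59 from A

Merged: [13, 32, 59, 71, 80, 83, 86]


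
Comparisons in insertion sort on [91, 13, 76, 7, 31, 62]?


Algorithm: insertion sort
Input: [91, 13, 76, 7, 31, 62]
Sorted: [7, 13, 31, 62, 76, 91]

12


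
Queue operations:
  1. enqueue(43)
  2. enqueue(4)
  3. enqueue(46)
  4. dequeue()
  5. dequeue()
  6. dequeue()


enqueue(43) -> [43]
enqueue(4) -> [43, 4]
enqueue(46) -> [43, 4, 46]
dequeue()->43, [4, 46]
dequeue()->4, [46]
dequeue()->46, []

Final queue: []


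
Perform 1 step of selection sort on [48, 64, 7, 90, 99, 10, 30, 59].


Initial: [48, 64, 7, 90, 99, 10, 30, 59]
Step 1: min=7 at 2
  Swap: [7, 64, 48, 90, 99, 10, 30, 59]

After 1 step: [7, 64, 48, 90, 99, 10, 30, 59]


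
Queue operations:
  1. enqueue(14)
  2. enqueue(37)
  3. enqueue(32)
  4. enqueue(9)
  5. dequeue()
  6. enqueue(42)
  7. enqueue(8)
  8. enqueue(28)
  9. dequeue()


enqueue(14) -> [14]
enqueue(37) -> [14, 37]
enqueue(32) -> [14, 37, 32]
enqueue(9) -> [14, 37, 32, 9]
dequeue()->14, [37, 32, 9]
enqueue(42) -> [37, 32, 9, 42]
enqueue(8) -> [37, 32, 9, 42, 8]
enqueue(28) -> [37, 32, 9, 42, 8, 28]
dequeue()->37, [32, 9, 42, 8, 28]

Final queue: [32, 9, 42, 8, 28]


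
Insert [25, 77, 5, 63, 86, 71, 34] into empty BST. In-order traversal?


Insert 25: root
Insert 77: R from 25
Insert 5: L from 25
Insert 63: R from 25 -> L from 77
Insert 86: R from 25 -> R from 77
Insert 71: R from 25 -> L from 77 -> R from 63
Insert 34: R from 25 -> L from 77 -> L from 63

In-order: [5, 25, 34, 63, 71, 77, 86]


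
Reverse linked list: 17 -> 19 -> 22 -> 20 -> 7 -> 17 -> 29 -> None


Step 1: curr=17, set curr.next=prev(None) | reversed so far: 17
Step 2: curr=19, set curr.next=prev(17) | reversed so far: 19 -> 17
Step 3: curr=22, set curr.next=prev(19) | reversed so far: 22 -> 19 -> 17
Step 4: curr=20, set curr.next=prev(22) | reversed so far: 20 -> 22 -> 19 -> 17
Step 5: curr=7, set curr.next=prev(20) | reversed so far: 7 -> 20 -> 22 -> 19 -> 17
Step 6: curr=17, set curr.next=prev(7) | reversed so far: 17 -> 7 -> 20 -> 22 -> 19 -> 17
Step 7: curr=29, set curr.next=prev(17) | reversed so far: 29 -> 17 -> 7 -> 20 -> 22 -> 19 -> 17

29 -> 17 -> 7 -> 20 -> 22 -> 19 -> 17 -> None


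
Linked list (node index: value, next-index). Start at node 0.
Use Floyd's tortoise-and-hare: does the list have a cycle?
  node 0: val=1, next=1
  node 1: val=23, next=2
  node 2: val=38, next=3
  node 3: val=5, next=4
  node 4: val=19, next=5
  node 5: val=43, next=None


Floyd's tortoise (slow, +1) and hare (fast, +2):
  init: slow=0, fast=0
  step 1: slow=1, fast=2
  step 2: slow=2, fast=4
  step 3: fast 4->5->None, no cycle

Cycle: no


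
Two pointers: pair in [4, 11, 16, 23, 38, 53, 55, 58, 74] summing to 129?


lo=0(4)+hi=8(74)=78
lo=1(11)+hi=8(74)=85
lo=2(16)+hi=8(74)=90
lo=3(23)+hi=8(74)=97
lo=4(38)+hi=8(74)=112
lo=5(53)+hi=8(74)=127
lo=6(55)+hi=8(74)=129

Yes: 55+74=129


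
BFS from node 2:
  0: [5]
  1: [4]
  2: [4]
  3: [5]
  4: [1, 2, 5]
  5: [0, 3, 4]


Visit 2, enqueue [4]
Visit 4, enqueue [1, 5]
Visit 1, enqueue []
Visit 5, enqueue [0, 3]
Visit 0, enqueue []
Visit 3, enqueue []

BFS order: [2, 4, 1, 5, 0, 3]


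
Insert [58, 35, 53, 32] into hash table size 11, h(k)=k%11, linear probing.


Insert 58: h=3 -> slot 3
Insert 35: h=2 -> slot 2
Insert 53: h=9 -> slot 9
Insert 32: h=10 -> slot 10

Table: [None, None, 35, 58, None, None, None, None, None, 53, 32]


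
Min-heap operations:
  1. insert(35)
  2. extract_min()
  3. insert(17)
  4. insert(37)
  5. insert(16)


insert(35) -> [35]
extract_min()->35, []
insert(17) -> [17]
insert(37) -> [17, 37]
insert(16) -> [16, 37, 17]

Final heap: [16, 37, 17]


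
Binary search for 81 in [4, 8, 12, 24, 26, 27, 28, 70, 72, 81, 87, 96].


Step 1: lo=0, hi=11, mid=5, val=27
Step 2: lo=6, hi=11, mid=8, val=72
Step 3: lo=9, hi=11, mid=10, val=87
Step 4: lo=9, hi=9, mid=9, val=81

Found at index 9


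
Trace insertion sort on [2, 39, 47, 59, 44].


Initial: [2, 39, 47, 59, 44]
Insert 39: [2, 39, 47, 59, 44]
Insert 47: [2, 39, 47, 59, 44]
Insert 59: [2, 39, 47, 59, 44]
Insert 44: [2, 39, 44, 47, 59]

Sorted: [2, 39, 44, 47, 59]


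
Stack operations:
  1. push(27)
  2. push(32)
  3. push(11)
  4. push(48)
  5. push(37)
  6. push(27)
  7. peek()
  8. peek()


push(27) -> [27]
push(32) -> [27, 32]
push(11) -> [27, 32, 11]
push(48) -> [27, 32, 11, 48]
push(37) -> [27, 32, 11, 48, 37]
push(27) -> [27, 32, 11, 48, 37, 27]
peek()->27
peek()->27

Final stack: [27, 32, 11, 48, 37, 27]


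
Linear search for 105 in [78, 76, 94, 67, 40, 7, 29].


i=0: 78!=105
i=1: 76!=105
i=2: 94!=105
i=3: 67!=105
i=4: 40!=105
i=5: 7!=105
i=6: 29!=105

Not found, 7 comps


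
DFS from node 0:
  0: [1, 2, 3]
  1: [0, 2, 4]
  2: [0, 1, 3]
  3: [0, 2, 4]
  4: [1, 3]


Visit 0, push [3, 2, 1]
Visit 1, push [4, 2]
Visit 2, push [3]
Visit 3, push [4]
Visit 4, push []

DFS order: [0, 1, 2, 3, 4]


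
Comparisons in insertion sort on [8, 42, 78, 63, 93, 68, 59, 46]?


Algorithm: insertion sort
Input: [8, 42, 78, 63, 93, 68, 59, 46]
Sorted: [8, 42, 46, 59, 63, 68, 78, 93]

19


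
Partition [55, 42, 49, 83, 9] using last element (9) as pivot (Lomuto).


Pivot: 9
Place pivot at 0: [9, 42, 49, 83, 55]

Partitioned: [9, 42, 49, 83, 55]


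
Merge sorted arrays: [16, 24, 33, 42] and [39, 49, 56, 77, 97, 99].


Take 16 from A
Take 24 from A
Take 33 from A
Take 39 from B
Take 42 from A

Merged: [16, 24, 33, 39, 42, 49, 56, 77, 97, 99]


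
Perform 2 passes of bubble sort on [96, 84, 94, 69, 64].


Initial: [96, 84, 94, 69, 64]
Pass 1: [84, 94, 69, 64, 96] (4 swaps)
Pass 2: [84, 69, 64, 94, 96] (2 swaps)

After 2 passes: [84, 69, 64, 94, 96]


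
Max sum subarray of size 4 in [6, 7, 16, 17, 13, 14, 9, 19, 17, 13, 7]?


[0:4]: 46
[1:5]: 53
[2:6]: 60
[3:7]: 53
[4:8]: 55
[5:9]: 59
[6:10]: 58
[7:11]: 56

Max: 60 at [2:6]


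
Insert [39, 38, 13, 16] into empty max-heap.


Insert 39: [39]
Insert 38: [39, 38]
Insert 13: [39, 38, 13]
Insert 16: [39, 38, 13, 16]

Final heap: [39, 38, 13, 16]


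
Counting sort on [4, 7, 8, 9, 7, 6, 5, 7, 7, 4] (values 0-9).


Input: [4, 7, 8, 9, 7, 6, 5, 7, 7, 4]
Counts: [0, 0, 0, 0, 2, 1, 1, 4, 1, 1]

Sorted: [4, 4, 5, 6, 7, 7, 7, 7, 8, 9]


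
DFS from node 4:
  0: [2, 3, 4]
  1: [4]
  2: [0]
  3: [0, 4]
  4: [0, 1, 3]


Visit 4, push [3, 1, 0]
Visit 0, push [3, 2]
Visit 2, push []
Visit 3, push []
Visit 1, push []

DFS order: [4, 0, 2, 3, 1]


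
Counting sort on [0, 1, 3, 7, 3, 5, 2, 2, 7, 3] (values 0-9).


Input: [0, 1, 3, 7, 3, 5, 2, 2, 7, 3]
Counts: [1, 1, 2, 3, 0, 1, 0, 2, 0, 0]

Sorted: [0, 1, 2, 2, 3, 3, 3, 5, 7, 7]


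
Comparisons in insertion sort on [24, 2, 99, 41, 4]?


Algorithm: insertion sort
Input: [24, 2, 99, 41, 4]
Sorted: [2, 4, 24, 41, 99]

8


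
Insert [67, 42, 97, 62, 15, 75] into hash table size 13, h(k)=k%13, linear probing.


Insert 67: h=2 -> slot 2
Insert 42: h=3 -> slot 3
Insert 97: h=6 -> slot 6
Insert 62: h=10 -> slot 10
Insert 15: h=2, 2 probes -> slot 4
Insert 75: h=10, 1 probes -> slot 11

Table: [None, None, 67, 42, 15, None, 97, None, None, None, 62, 75, None]


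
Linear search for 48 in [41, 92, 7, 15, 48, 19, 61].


i=0: 41!=48
i=1: 92!=48
i=2: 7!=48
i=3: 15!=48
i=4: 48==48 found!

Found at 4, 5 comps


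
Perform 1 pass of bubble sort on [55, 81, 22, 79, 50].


Initial: [55, 81, 22, 79, 50]
Pass 1: [55, 22, 79, 50, 81] (3 swaps)

After 1 pass: [55, 22, 79, 50, 81]


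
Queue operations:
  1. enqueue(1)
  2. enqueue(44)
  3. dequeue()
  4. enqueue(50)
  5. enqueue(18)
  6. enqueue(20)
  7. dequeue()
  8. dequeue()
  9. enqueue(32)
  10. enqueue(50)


enqueue(1) -> [1]
enqueue(44) -> [1, 44]
dequeue()->1, [44]
enqueue(50) -> [44, 50]
enqueue(18) -> [44, 50, 18]
enqueue(20) -> [44, 50, 18, 20]
dequeue()->44, [50, 18, 20]
dequeue()->50, [18, 20]
enqueue(32) -> [18, 20, 32]
enqueue(50) -> [18, 20, 32, 50]

Final queue: [18, 20, 32, 50]


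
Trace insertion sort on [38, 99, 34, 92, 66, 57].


Initial: [38, 99, 34, 92, 66, 57]
Insert 99: [38, 99, 34, 92, 66, 57]
Insert 34: [34, 38, 99, 92, 66, 57]
Insert 92: [34, 38, 92, 99, 66, 57]
Insert 66: [34, 38, 66, 92, 99, 57]
Insert 57: [34, 38, 57, 66, 92, 99]

Sorted: [34, 38, 57, 66, 92, 99]


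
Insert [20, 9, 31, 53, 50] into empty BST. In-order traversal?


Insert 20: root
Insert 9: L from 20
Insert 31: R from 20
Insert 53: R from 20 -> R from 31
Insert 50: R from 20 -> R from 31 -> L from 53

In-order: [9, 20, 31, 50, 53]


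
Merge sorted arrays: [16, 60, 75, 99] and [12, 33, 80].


Take 12 from B
Take 16 from A
Take 33 from B
Take 60 from A
Take 75 from A
Take 80 from B

Merged: [12, 16, 33, 60, 75, 80, 99]


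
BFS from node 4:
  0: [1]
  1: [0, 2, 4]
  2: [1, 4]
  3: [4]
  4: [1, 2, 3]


Visit 4, enqueue [1, 2, 3]
Visit 1, enqueue [0]
Visit 2, enqueue []
Visit 3, enqueue []
Visit 0, enqueue []

BFS order: [4, 1, 2, 3, 0]


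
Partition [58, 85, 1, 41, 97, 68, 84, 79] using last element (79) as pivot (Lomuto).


Pivot: 79
  58 <= 79: advance i (no swap)
  1 <= 79: swap -> [58, 1, 85, 41, 97, 68, 84, 79]
  41 <= 79: swap -> [58, 1, 41, 85, 97, 68, 84, 79]
  68 <= 79: swap -> [58, 1, 41, 68, 97, 85, 84, 79]
Place pivot at 4: [58, 1, 41, 68, 79, 85, 84, 97]

Partitioned: [58, 1, 41, 68, 79, 85, 84, 97]


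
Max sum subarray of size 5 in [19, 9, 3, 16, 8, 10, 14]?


[0:5]: 55
[1:6]: 46
[2:7]: 51

Max: 55 at [0:5]


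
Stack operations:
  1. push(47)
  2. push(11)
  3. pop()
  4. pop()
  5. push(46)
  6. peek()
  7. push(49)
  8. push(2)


push(47) -> [47]
push(11) -> [47, 11]
pop()->11, [47]
pop()->47, []
push(46) -> [46]
peek()->46
push(49) -> [46, 49]
push(2) -> [46, 49, 2]

Final stack: [46, 49, 2]


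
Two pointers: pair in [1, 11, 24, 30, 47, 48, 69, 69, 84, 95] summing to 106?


lo=0(1)+hi=9(95)=96
lo=1(11)+hi=9(95)=106

Yes: 11+95=106


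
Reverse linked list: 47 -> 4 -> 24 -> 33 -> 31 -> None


Step 1: curr=47, set curr.next=prev(None) | reversed so far: 47
Step 2: curr=4, set curr.next=prev(47) | reversed so far: 4 -> 47
Step 3: curr=24, set curr.next=prev(4) | reversed so far: 24 -> 4 -> 47
Step 4: curr=33, set curr.next=prev(24) | reversed so far: 33 -> 24 -> 4 -> 47
Step 5: curr=31, set curr.next=prev(33) | reversed so far: 31 -> 33 -> 24 -> 4 -> 47

31 -> 33 -> 24 -> 4 -> 47 -> None


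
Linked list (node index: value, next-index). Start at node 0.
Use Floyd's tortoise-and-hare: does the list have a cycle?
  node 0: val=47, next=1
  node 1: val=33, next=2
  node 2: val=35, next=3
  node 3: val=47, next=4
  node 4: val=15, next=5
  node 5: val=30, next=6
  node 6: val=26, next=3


Floyd's tortoise (slow, +1) and hare (fast, +2):
  init: slow=0, fast=0
  step 1: slow=1, fast=2
  step 2: slow=2, fast=4
  step 3: slow=3, fast=6
  step 4: slow=4, fast=4
  slow == fast at node 4: cycle detected

Cycle: yes


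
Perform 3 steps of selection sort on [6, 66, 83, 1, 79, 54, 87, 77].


Initial: [6, 66, 83, 1, 79, 54, 87, 77]
Step 1: min=1 at 3
  Swap: [1, 66, 83, 6, 79, 54, 87, 77]
Step 2: min=6 at 3
  Swap: [1, 6, 83, 66, 79, 54, 87, 77]
Step 3: min=54 at 5
  Swap: [1, 6, 54, 66, 79, 83, 87, 77]

After 3 steps: [1, 6, 54, 66, 79, 83, 87, 77]
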